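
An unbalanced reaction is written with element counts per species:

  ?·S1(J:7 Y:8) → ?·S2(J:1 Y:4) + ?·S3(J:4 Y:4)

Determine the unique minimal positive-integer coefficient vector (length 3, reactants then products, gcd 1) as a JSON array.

Coefficients: [3, 1, 5]

J: 3·7 = 21 | 1·1+5·4 = 21
Y: 3·8 = 24 | 1·4+5·4 = 24
gcd(3,1,5) = 1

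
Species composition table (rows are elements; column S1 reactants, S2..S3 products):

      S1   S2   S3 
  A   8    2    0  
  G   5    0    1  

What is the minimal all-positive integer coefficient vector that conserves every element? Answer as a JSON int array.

Coefficients: [1, 4, 5]

A: 1·8 = 8 | 4·2+5·0 = 8
G: 1·5 = 5 | 4·0+5·1 = 5
gcd(1,4,5) = 1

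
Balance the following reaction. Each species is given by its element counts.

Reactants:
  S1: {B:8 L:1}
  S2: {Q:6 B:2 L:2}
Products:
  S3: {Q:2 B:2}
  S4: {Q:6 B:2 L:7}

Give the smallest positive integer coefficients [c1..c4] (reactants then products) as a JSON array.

Coefficients: [1, 3, 6, 1]

Q: 1·0+3·6 = 18 | 6·2+1·6 = 18
B: 1·8+3·2 = 14 | 6·2+1·2 = 14
L: 1·1+3·2 = 7 | 6·0+1·7 = 7
gcd(1,3,6,1) = 1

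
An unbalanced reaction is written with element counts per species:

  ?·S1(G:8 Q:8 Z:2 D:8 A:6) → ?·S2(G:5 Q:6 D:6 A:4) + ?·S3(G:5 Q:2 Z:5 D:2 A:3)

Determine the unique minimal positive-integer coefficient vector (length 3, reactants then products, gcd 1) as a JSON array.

G: 5·8 = 40 | 6·5+2·5 = 40
Q: 5·8 = 40 | 6·6+2·2 = 40
Z: 5·2 = 10 | 6·0+2·5 = 10
D: 5·8 = 40 | 6·6+2·2 = 40
A: 5·6 = 30 | 6·4+2·3 = 30
gcd(5,6,2) = 1

Coefficients: [5, 6, 2]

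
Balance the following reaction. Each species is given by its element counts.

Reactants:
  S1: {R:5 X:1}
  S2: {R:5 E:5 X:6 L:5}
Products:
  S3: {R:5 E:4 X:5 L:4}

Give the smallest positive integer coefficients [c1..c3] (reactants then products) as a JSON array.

Coefficients: [1, 4, 5]

R: 1·5+4·5 = 25 | 5·5 = 25
E: 1·0+4·5 = 20 | 5·4 = 20
X: 1·1+4·6 = 25 | 5·5 = 25
L: 1·0+4·5 = 20 | 5·4 = 20
gcd(1,4,5) = 1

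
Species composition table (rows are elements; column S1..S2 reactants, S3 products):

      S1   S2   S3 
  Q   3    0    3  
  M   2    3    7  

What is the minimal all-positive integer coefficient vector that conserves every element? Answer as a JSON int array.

Coefficients: [3, 5, 3]

Q: 3·3+5·0 = 9 | 3·3 = 9
M: 3·2+5·3 = 21 | 3·7 = 21
gcd(3,5,3) = 1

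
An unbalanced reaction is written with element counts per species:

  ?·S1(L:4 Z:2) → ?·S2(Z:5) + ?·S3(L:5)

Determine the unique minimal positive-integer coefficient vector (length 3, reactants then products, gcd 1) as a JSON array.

L: 5·4 = 20 | 2·0+4·5 = 20
Z: 5·2 = 10 | 2·5+4·0 = 10
gcd(5,2,4) = 1

Coefficients: [5, 2, 4]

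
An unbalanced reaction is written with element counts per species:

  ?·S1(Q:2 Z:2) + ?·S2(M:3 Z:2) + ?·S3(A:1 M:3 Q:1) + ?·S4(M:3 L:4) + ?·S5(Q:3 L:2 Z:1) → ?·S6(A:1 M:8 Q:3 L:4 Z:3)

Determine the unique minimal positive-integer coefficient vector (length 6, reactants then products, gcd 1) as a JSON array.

Coefficients: [3, 5, 6, 5, 2, 6]

A: 3·0+5·0+6·1+5·0+2·0 = 6 | 6·1 = 6
M: 3·0+5·3+6·3+5·3+2·0 = 48 | 6·8 = 48
Q: 3·2+5·0+6·1+5·0+2·3 = 18 | 6·3 = 18
L: 3·0+5·0+6·0+5·4+2·2 = 24 | 6·4 = 24
Z: 3·2+5·2+6·0+5·0+2·1 = 18 | 6·3 = 18
gcd(3,5,6,5,2,6) = 1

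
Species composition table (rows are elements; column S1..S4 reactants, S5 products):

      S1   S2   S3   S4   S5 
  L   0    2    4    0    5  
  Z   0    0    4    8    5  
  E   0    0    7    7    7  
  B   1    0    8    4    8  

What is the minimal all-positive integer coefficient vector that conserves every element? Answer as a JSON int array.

Coefficients: [4, 4, 3, 1, 4]

L: 4·0+4·2+3·4+1·0 = 20 | 4·5 = 20
Z: 4·0+4·0+3·4+1·8 = 20 | 4·5 = 20
E: 4·0+4·0+3·7+1·7 = 28 | 4·7 = 28
B: 4·1+4·0+3·8+1·4 = 32 | 4·8 = 32
gcd(4,4,3,1,4) = 1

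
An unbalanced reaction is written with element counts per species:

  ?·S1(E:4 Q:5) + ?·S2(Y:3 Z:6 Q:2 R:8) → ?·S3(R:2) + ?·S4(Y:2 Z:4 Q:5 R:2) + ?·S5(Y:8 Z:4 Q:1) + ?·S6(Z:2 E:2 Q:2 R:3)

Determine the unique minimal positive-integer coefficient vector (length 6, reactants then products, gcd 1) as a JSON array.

Coefficients: [3, 4, 5, 2, 1, 6]

Y: 3·0+4·3 = 12 | 5·0+2·2+1·8+6·0 = 12
Z: 3·0+4·6 = 24 | 5·0+2·4+1·4+6·2 = 24
E: 3·4+4·0 = 12 | 5·0+2·0+1·0+6·2 = 12
Q: 3·5+4·2 = 23 | 5·0+2·5+1·1+6·2 = 23
R: 3·0+4·8 = 32 | 5·2+2·2+1·0+6·3 = 32
gcd(3,4,5,2,1,6) = 1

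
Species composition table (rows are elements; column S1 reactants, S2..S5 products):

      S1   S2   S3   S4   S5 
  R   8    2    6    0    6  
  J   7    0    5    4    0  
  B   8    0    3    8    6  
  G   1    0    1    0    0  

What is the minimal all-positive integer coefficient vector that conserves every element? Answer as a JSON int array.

Coefficients: [6, 3, 6, 3, 1]

R: 6·8 = 48 | 3·2+6·6+3·0+1·6 = 48
J: 6·7 = 42 | 3·0+6·5+3·4+1·0 = 42
B: 6·8 = 48 | 3·0+6·3+3·8+1·6 = 48
G: 6·1 = 6 | 3·0+6·1+3·0+1·0 = 6
gcd(6,3,6,3,1) = 1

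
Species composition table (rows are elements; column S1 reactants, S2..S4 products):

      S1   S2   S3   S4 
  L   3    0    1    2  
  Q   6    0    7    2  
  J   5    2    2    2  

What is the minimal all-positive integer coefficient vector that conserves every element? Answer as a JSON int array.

Coefficients: [4, 3, 2, 5]

L: 4·3 = 12 | 3·0+2·1+5·2 = 12
Q: 4·6 = 24 | 3·0+2·7+5·2 = 24
J: 4·5 = 20 | 3·2+2·2+5·2 = 20
gcd(4,3,2,5) = 1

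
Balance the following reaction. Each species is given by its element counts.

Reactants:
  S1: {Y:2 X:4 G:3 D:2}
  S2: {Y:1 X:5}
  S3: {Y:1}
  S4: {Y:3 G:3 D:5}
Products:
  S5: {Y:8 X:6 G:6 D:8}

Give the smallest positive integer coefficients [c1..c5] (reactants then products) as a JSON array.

Y: 2·2+2·1+6·1+4·3 = 24 | 3·8 = 24
X: 2·4+2·5+6·0+4·0 = 18 | 3·6 = 18
G: 2·3+2·0+6·0+4·3 = 18 | 3·6 = 18
D: 2·2+2·0+6·0+4·5 = 24 | 3·8 = 24
gcd(2,2,6,4,3) = 1

Coefficients: [2, 2, 6, 4, 3]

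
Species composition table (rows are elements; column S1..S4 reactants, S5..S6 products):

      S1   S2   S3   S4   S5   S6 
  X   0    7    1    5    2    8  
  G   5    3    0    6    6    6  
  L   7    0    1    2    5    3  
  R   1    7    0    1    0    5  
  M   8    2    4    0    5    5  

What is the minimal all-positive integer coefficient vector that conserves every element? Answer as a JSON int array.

X: 3·0+3·7+5·1+6·5 = 56 | 4·2+6·8 = 56
G: 3·5+3·3+5·0+6·6 = 60 | 4·6+6·6 = 60
L: 3·7+3·0+5·1+6·2 = 38 | 4·5+6·3 = 38
R: 3·1+3·7+5·0+6·1 = 30 | 4·0+6·5 = 30
M: 3·8+3·2+5·4+6·0 = 50 | 4·5+6·5 = 50
gcd(3,3,5,6,4,6) = 1

Coefficients: [3, 3, 5, 6, 4, 6]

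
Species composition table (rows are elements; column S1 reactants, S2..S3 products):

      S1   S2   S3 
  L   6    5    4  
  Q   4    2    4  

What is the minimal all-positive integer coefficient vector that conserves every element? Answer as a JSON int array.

Coefficients: [3, 2, 2]

L: 3·6 = 18 | 2·5+2·4 = 18
Q: 3·4 = 12 | 2·2+2·4 = 12
gcd(3,2,2) = 1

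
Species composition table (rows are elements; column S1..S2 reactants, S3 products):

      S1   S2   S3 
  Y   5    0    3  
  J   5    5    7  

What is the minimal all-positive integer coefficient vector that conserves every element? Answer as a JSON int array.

Y: 3·5+4·0 = 15 | 5·3 = 15
J: 3·5+4·5 = 35 | 5·7 = 35
gcd(3,4,5) = 1

Coefficients: [3, 4, 5]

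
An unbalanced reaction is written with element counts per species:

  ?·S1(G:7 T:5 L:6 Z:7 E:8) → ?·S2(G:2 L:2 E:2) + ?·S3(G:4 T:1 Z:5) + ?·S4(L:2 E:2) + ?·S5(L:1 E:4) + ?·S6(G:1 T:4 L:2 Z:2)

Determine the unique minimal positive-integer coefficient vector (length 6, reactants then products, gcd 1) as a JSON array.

G: 3·7 = 21 | 3·2+3·4+1·0+4·0+3·1 = 21
T: 3·5 = 15 | 3·0+3·1+1·0+4·0+3·4 = 15
L: 3·6 = 18 | 3·2+3·0+1·2+4·1+3·2 = 18
Z: 3·7 = 21 | 3·0+3·5+1·0+4·0+3·2 = 21
E: 3·8 = 24 | 3·2+3·0+1·2+4·4+3·0 = 24
gcd(3,3,3,1,4,3) = 1

Coefficients: [3, 3, 3, 1, 4, 3]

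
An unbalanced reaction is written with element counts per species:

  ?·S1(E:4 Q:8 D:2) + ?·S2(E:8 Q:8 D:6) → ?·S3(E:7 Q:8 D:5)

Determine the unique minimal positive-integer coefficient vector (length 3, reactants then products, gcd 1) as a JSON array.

Coefficients: [1, 3, 4]

E: 1·4+3·8 = 28 | 4·7 = 28
Q: 1·8+3·8 = 32 | 4·8 = 32
D: 1·2+3·6 = 20 | 4·5 = 20
gcd(1,3,4) = 1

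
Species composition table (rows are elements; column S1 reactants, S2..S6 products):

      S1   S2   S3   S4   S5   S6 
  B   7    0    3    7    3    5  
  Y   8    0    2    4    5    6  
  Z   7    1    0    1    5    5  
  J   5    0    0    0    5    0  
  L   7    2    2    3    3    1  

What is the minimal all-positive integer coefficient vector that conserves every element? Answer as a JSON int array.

Coefficients: [6, 6, 4, 1, 6, 1]

B: 6·7 = 42 | 6·0+4·3+1·7+6·3+1·5 = 42
Y: 6·8 = 48 | 6·0+4·2+1·4+6·5+1·6 = 48
Z: 6·7 = 42 | 6·1+4·0+1·1+6·5+1·5 = 42
J: 6·5 = 30 | 6·0+4·0+1·0+6·5+1·0 = 30
L: 6·7 = 42 | 6·2+4·2+1·3+6·3+1·1 = 42
gcd(6,6,4,1,6,1) = 1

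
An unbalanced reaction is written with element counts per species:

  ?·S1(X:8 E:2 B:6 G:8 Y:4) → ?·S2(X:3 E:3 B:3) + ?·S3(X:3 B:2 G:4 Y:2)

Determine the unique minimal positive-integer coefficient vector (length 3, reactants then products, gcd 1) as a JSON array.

Coefficients: [3, 2, 6]

X: 3·8 = 24 | 2·3+6·3 = 24
E: 3·2 = 6 | 2·3+6·0 = 6
B: 3·6 = 18 | 2·3+6·2 = 18
G: 3·8 = 24 | 2·0+6·4 = 24
Y: 3·4 = 12 | 2·0+6·2 = 12
gcd(3,2,6) = 1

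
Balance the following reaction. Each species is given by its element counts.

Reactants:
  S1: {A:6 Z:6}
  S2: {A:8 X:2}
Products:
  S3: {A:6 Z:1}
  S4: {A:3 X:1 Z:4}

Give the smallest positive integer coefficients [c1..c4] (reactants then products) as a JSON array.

A: 5·6+3·8 = 54 | 6·6+6·3 = 54
X: 5·0+3·2 = 6 | 6·0+6·1 = 6
Z: 5·6+3·0 = 30 | 6·1+6·4 = 30
gcd(5,3,6,6) = 1

Coefficients: [5, 3, 6, 6]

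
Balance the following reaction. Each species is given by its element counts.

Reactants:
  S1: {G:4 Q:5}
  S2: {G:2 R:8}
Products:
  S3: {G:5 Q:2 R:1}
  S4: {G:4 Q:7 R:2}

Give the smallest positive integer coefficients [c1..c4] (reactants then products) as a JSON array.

Coefficients: [5, 1, 2, 3]

G: 5·4+1·2 = 22 | 2·5+3·4 = 22
Q: 5·5+1·0 = 25 | 2·2+3·7 = 25
R: 5·0+1·8 = 8 | 2·1+3·2 = 8
gcd(5,1,2,3) = 1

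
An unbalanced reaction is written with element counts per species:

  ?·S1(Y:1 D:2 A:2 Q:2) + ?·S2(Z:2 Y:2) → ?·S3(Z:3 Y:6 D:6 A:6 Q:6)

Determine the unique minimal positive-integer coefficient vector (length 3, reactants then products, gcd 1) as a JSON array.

Coefficients: [6, 3, 2]

Z: 6·0+3·2 = 6 | 2·3 = 6
Y: 6·1+3·2 = 12 | 2·6 = 12
D: 6·2+3·0 = 12 | 2·6 = 12
A: 6·2+3·0 = 12 | 2·6 = 12
Q: 6·2+3·0 = 12 | 2·6 = 12
gcd(6,3,2) = 1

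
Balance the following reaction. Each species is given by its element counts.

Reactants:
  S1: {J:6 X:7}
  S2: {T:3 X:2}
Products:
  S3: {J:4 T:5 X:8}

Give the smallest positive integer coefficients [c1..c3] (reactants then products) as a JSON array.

J: 2·6+5·0 = 12 | 3·4 = 12
T: 2·0+5·3 = 15 | 3·5 = 15
X: 2·7+5·2 = 24 | 3·8 = 24
gcd(2,5,3) = 1

Coefficients: [2, 5, 3]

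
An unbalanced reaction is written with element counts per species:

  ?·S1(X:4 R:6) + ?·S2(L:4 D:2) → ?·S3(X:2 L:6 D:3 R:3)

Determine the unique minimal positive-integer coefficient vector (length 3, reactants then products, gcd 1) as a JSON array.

X: 1·4+3·0 = 4 | 2·2 = 4
L: 1·0+3·4 = 12 | 2·6 = 12
D: 1·0+3·2 = 6 | 2·3 = 6
R: 1·6+3·0 = 6 | 2·3 = 6
gcd(1,3,2) = 1

Coefficients: [1, 3, 2]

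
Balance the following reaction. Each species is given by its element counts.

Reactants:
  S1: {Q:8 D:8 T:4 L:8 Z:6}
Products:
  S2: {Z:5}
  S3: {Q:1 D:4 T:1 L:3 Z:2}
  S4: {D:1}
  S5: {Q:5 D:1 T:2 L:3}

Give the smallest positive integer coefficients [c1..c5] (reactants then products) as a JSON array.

Q: 3·8 = 24 | 2·0+4·1+4·0+4·5 = 24
D: 3·8 = 24 | 2·0+4·4+4·1+4·1 = 24
T: 3·4 = 12 | 2·0+4·1+4·0+4·2 = 12
L: 3·8 = 24 | 2·0+4·3+4·0+4·3 = 24
Z: 3·6 = 18 | 2·5+4·2+4·0+4·0 = 18
gcd(3,2,4,4,4) = 1

Coefficients: [3, 2, 4, 4, 4]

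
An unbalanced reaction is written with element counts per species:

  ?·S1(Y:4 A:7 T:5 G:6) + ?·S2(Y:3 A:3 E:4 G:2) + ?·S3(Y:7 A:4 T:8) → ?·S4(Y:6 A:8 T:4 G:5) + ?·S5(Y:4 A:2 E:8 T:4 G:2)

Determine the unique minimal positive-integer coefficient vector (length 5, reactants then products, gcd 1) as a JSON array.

Coefficients: [4, 6, 2, 6, 3]

Y: 4·4+6·3+2·7 = 48 | 6·6+3·4 = 48
A: 4·7+6·3+2·4 = 54 | 6·8+3·2 = 54
E: 4·0+6·4+2·0 = 24 | 6·0+3·8 = 24
T: 4·5+6·0+2·8 = 36 | 6·4+3·4 = 36
G: 4·6+6·2+2·0 = 36 | 6·5+3·2 = 36
gcd(4,6,2,6,3) = 1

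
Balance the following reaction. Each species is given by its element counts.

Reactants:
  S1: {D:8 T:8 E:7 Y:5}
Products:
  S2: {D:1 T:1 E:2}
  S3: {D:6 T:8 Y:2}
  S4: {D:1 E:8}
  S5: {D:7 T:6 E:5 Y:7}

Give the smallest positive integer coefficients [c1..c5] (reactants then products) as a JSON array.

Coefficients: [5, 6, 2, 1, 3]

D: 5·8 = 40 | 6·1+2·6+1·1+3·7 = 40
T: 5·8 = 40 | 6·1+2·8+1·0+3·6 = 40
E: 5·7 = 35 | 6·2+2·0+1·8+3·5 = 35
Y: 5·5 = 25 | 6·0+2·2+1·0+3·7 = 25
gcd(5,6,2,1,3) = 1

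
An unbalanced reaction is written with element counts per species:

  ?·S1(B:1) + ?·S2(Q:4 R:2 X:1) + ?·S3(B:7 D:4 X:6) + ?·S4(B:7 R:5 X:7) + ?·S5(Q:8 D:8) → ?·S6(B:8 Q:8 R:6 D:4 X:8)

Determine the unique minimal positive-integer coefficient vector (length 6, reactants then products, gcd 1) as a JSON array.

B: 3·1+4·0+1·7+2·7+1·0 = 24 | 3·8 = 24
Q: 3·0+4·4+1·0+2·0+1·8 = 24 | 3·8 = 24
R: 3·0+4·2+1·0+2·5+1·0 = 18 | 3·6 = 18
D: 3·0+4·0+1·4+2·0+1·8 = 12 | 3·4 = 12
X: 3·0+4·1+1·6+2·7+1·0 = 24 | 3·8 = 24
gcd(3,4,1,2,1,3) = 1

Coefficients: [3, 4, 1, 2, 1, 3]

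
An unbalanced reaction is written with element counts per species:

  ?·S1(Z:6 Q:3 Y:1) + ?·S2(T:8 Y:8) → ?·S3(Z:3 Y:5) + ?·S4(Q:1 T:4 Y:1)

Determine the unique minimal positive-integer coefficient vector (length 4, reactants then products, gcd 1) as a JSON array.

Z: 2·6+3·0 = 12 | 4·3+6·0 = 12
Q: 2·3+3·0 = 6 | 4·0+6·1 = 6
T: 2·0+3·8 = 24 | 4·0+6·4 = 24
Y: 2·1+3·8 = 26 | 4·5+6·1 = 26
gcd(2,3,4,6) = 1

Coefficients: [2, 3, 4, 6]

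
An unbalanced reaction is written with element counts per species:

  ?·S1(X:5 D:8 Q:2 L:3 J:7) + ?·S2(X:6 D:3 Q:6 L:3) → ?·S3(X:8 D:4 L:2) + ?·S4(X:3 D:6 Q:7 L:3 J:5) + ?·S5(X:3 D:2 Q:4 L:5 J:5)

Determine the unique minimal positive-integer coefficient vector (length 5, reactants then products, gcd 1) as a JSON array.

Coefficients: [5, 6, 5, 6, 1]

X: 5·5+6·6 = 61 | 5·8+6·3+1·3 = 61
D: 5·8+6·3 = 58 | 5·4+6·6+1·2 = 58
Q: 5·2+6·6 = 46 | 5·0+6·7+1·4 = 46
L: 5·3+6·3 = 33 | 5·2+6·3+1·5 = 33
J: 5·7+6·0 = 35 | 5·0+6·5+1·5 = 35
gcd(5,6,5,6,1) = 1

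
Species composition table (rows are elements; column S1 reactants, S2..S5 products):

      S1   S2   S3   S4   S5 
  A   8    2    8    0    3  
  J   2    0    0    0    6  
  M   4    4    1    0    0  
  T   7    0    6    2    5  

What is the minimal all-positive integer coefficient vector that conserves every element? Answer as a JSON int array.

A: 6·8 = 48 | 5·2+4·8+4·0+2·3 = 48
J: 6·2 = 12 | 5·0+4·0+4·0+2·6 = 12
M: 6·4 = 24 | 5·4+4·1+4·0+2·0 = 24
T: 6·7 = 42 | 5·0+4·6+4·2+2·5 = 42
gcd(6,5,4,4,2) = 1

Coefficients: [6, 5, 4, 4, 2]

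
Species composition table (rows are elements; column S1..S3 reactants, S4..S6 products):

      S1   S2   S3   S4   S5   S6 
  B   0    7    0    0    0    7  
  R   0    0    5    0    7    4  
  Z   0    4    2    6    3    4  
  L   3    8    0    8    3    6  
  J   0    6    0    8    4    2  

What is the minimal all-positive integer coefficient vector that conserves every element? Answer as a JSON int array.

B: 2·0+4·7+6·0 = 28 | 1·0+2·0+4·7 = 28
R: 2·0+4·0+6·5 = 30 | 1·0+2·7+4·4 = 30
Z: 2·0+4·4+6·2 = 28 | 1·6+2·3+4·4 = 28
L: 2·3+4·8+6·0 = 38 | 1·8+2·3+4·6 = 38
J: 2·0+4·6+6·0 = 24 | 1·8+2·4+4·2 = 24
gcd(2,4,6,1,2,4) = 1

Coefficients: [2, 4, 6, 1, 2, 4]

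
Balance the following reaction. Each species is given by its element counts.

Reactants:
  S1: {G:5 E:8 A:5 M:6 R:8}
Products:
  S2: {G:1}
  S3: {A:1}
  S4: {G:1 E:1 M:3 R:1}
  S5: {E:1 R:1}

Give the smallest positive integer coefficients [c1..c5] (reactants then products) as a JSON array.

Coefficients: [1, 3, 5, 2, 6]

G: 1·5 = 5 | 3·1+5·0+2·1+6·0 = 5
E: 1·8 = 8 | 3·0+5·0+2·1+6·1 = 8
A: 1·5 = 5 | 3·0+5·1+2·0+6·0 = 5
M: 1·6 = 6 | 3·0+5·0+2·3+6·0 = 6
R: 1·8 = 8 | 3·0+5·0+2·1+6·1 = 8
gcd(1,3,5,2,6) = 1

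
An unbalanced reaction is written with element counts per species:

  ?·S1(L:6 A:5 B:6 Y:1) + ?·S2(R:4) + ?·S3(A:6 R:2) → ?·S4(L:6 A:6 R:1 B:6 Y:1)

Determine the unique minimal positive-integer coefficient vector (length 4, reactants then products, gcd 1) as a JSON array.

Coefficients: [6, 1, 1, 6]

L: 6·6+1·0+1·0 = 36 | 6·6 = 36
A: 6·5+1·0+1·6 = 36 | 6·6 = 36
R: 6·0+1·4+1·2 = 6 | 6·1 = 6
B: 6·6+1·0+1·0 = 36 | 6·6 = 36
Y: 6·1+1·0+1·0 = 6 | 6·1 = 6
gcd(6,1,1,6) = 1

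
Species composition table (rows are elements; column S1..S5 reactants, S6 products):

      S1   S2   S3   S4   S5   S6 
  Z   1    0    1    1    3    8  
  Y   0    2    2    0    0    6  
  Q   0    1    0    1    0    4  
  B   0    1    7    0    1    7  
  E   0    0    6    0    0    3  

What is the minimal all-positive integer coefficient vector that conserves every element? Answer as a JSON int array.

Coefficients: [6, 5, 1, 3, 2, 2]

Z: 6·1+5·0+1·1+3·1+2·3 = 16 | 2·8 = 16
Y: 6·0+5·2+1·2+3·0+2·0 = 12 | 2·6 = 12
Q: 6·0+5·1+1·0+3·1+2·0 = 8 | 2·4 = 8
B: 6·0+5·1+1·7+3·0+2·1 = 14 | 2·7 = 14
E: 6·0+5·0+1·6+3·0+2·0 = 6 | 2·3 = 6
gcd(6,5,1,3,2,2) = 1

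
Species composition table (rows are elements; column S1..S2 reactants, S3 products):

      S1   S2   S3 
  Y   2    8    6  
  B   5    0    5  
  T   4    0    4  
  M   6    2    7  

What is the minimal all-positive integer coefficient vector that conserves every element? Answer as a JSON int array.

Y: 2·2+1·8 = 12 | 2·6 = 12
B: 2·5+1·0 = 10 | 2·5 = 10
T: 2·4+1·0 = 8 | 2·4 = 8
M: 2·6+1·2 = 14 | 2·7 = 14
gcd(2,1,2) = 1

Coefficients: [2, 1, 2]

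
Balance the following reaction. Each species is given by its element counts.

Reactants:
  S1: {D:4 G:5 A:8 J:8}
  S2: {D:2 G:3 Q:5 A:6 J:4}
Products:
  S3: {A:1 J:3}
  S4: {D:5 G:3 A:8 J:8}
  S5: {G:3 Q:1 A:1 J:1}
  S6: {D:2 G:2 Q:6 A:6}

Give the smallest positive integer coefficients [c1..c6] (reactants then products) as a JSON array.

Coefficients: [2, 3, 3, 2, 3, 2]

D: 2·4+3·2 = 14 | 3·0+2·5+3·0+2·2 = 14
G: 2·5+3·3 = 19 | 3·0+2·3+3·3+2·2 = 19
Q: 2·0+3·5 = 15 | 3·0+2·0+3·1+2·6 = 15
A: 2·8+3·6 = 34 | 3·1+2·8+3·1+2·6 = 34
J: 2·8+3·4 = 28 | 3·3+2·8+3·1+2·0 = 28
gcd(2,3,3,2,3,2) = 1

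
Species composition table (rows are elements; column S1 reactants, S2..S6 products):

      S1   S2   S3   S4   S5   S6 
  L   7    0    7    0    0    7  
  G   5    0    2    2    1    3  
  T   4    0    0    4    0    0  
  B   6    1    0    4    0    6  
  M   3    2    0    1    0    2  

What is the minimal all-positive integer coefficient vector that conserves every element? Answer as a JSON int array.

Coefficients: [5, 4, 4, 5, 4, 1]

L: 5·7 = 35 | 4·0+4·7+5·0+4·0+1·7 = 35
G: 5·5 = 25 | 4·0+4·2+5·2+4·1+1·3 = 25
T: 5·4 = 20 | 4·0+4·0+5·4+4·0+1·0 = 20
B: 5·6 = 30 | 4·1+4·0+5·4+4·0+1·6 = 30
M: 5·3 = 15 | 4·2+4·0+5·1+4·0+1·2 = 15
gcd(5,4,4,5,4,1) = 1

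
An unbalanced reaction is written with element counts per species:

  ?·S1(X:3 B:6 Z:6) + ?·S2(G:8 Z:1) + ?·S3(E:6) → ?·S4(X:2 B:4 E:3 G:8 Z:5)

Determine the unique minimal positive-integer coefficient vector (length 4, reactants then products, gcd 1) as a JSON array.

Coefficients: [4, 6, 3, 6]

X: 4·3+6·0+3·0 = 12 | 6·2 = 12
B: 4·6+6·0+3·0 = 24 | 6·4 = 24
E: 4·0+6·0+3·6 = 18 | 6·3 = 18
G: 4·0+6·8+3·0 = 48 | 6·8 = 48
Z: 4·6+6·1+3·0 = 30 | 6·5 = 30
gcd(4,6,3,6) = 1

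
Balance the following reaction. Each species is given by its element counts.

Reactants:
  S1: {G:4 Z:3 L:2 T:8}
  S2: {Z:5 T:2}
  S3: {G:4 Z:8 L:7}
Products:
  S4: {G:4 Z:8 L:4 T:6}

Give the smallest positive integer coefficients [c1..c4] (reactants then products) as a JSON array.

G: 3·4+3·0+2·4 = 20 | 5·4 = 20
Z: 3·3+3·5+2·8 = 40 | 5·8 = 40
L: 3·2+3·0+2·7 = 20 | 5·4 = 20
T: 3·8+3·2+2·0 = 30 | 5·6 = 30
gcd(3,3,2,5) = 1

Coefficients: [3, 3, 2, 5]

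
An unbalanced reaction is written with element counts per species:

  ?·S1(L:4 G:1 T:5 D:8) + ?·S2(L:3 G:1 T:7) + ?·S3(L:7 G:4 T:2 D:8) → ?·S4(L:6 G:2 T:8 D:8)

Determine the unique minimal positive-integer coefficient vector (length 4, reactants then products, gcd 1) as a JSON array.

L: 5·4+3·3+1·7 = 36 | 6·6 = 36
G: 5·1+3·1+1·4 = 12 | 6·2 = 12
T: 5·5+3·7+1·2 = 48 | 6·8 = 48
D: 5·8+3·0+1·8 = 48 | 6·8 = 48
gcd(5,3,1,6) = 1

Coefficients: [5, 3, 1, 6]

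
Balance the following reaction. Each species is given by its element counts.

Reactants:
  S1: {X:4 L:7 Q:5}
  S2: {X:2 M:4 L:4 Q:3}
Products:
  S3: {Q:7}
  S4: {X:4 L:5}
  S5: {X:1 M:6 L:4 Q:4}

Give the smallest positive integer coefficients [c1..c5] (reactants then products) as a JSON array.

X: 1·4+6·2 = 16 | 1·0+3·4+4·1 = 16
M: 1·0+6·4 = 24 | 1·0+3·0+4·6 = 24
L: 1·7+6·4 = 31 | 1·0+3·5+4·4 = 31
Q: 1·5+6·3 = 23 | 1·7+3·0+4·4 = 23
gcd(1,6,1,3,4) = 1

Coefficients: [1, 6, 1, 3, 4]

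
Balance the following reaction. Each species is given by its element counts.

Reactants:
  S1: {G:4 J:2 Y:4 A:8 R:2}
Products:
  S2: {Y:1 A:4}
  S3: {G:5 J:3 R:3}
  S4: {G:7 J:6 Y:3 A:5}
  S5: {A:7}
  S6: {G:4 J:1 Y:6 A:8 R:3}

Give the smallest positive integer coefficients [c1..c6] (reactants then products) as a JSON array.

G: 6·4 = 24 | 3·0+1·5+1·7+1·0+3·4 = 24
J: 6·2 = 12 | 3·0+1·3+1·6+1·0+3·1 = 12
Y: 6·4 = 24 | 3·1+1·0+1·3+1·0+3·6 = 24
A: 6·8 = 48 | 3·4+1·0+1·5+1·7+3·8 = 48
R: 6·2 = 12 | 3·0+1·3+1·0+1·0+3·3 = 12
gcd(6,3,1,1,1,3) = 1

Coefficients: [6, 3, 1, 1, 1, 3]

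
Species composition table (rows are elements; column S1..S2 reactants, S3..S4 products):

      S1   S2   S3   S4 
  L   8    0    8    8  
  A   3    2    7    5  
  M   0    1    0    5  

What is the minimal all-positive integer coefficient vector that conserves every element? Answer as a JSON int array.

Coefficients: [3, 5, 2, 1]

L: 3·8+5·0 = 24 | 2·8+1·8 = 24
A: 3·3+5·2 = 19 | 2·7+1·5 = 19
M: 3·0+5·1 = 5 | 2·0+1·5 = 5
gcd(3,5,2,1) = 1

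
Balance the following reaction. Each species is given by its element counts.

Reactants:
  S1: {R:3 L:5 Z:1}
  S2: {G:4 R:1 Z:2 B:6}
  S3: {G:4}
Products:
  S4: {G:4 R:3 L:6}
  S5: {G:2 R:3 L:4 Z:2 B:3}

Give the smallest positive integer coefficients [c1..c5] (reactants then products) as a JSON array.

Coefficients: [6, 3, 1, 1, 6]

G: 6·0+3·4+1·4 = 16 | 1·4+6·2 = 16
R: 6·3+3·1+1·0 = 21 | 1·3+6·3 = 21
L: 6·5+3·0+1·0 = 30 | 1·6+6·4 = 30
Z: 6·1+3·2+1·0 = 12 | 1·0+6·2 = 12
B: 6·0+3·6+1·0 = 18 | 1·0+6·3 = 18
gcd(6,3,1,1,6) = 1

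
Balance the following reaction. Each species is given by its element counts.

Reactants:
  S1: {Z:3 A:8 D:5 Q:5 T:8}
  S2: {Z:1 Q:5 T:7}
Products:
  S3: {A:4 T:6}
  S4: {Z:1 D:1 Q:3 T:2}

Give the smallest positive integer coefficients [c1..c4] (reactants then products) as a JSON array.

Z: 1·3+2·1 = 5 | 2·0+5·1 = 5
A: 1·8+2·0 = 8 | 2·4+5·0 = 8
D: 1·5+2·0 = 5 | 2·0+5·1 = 5
Q: 1·5+2·5 = 15 | 2·0+5·3 = 15
T: 1·8+2·7 = 22 | 2·6+5·2 = 22
gcd(1,2,2,5) = 1

Coefficients: [1, 2, 2, 5]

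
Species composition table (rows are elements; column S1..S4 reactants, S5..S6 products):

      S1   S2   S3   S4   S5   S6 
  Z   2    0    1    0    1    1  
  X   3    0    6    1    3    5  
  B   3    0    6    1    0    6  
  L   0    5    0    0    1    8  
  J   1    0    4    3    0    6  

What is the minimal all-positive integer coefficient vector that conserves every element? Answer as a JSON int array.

Z: 1·2+5·0+2·1+3·0 = 4 | 1·1+3·1 = 4
X: 1·3+5·0+2·6+3·1 = 18 | 1·3+3·5 = 18
B: 1·3+5·0+2·6+3·1 = 18 | 1·0+3·6 = 18
L: 1·0+5·5+2·0+3·0 = 25 | 1·1+3·8 = 25
J: 1·1+5·0+2·4+3·3 = 18 | 1·0+3·6 = 18
gcd(1,5,2,3,1,3) = 1

Coefficients: [1, 5, 2, 3, 1, 3]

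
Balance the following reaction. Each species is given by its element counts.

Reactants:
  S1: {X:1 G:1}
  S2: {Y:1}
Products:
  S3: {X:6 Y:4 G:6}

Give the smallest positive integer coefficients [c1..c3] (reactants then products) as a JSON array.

Coefficients: [6, 4, 1]

X: 6·1+4·0 = 6 | 1·6 = 6
Y: 6·0+4·1 = 4 | 1·4 = 4
G: 6·1+4·0 = 6 | 1·6 = 6
gcd(6,4,1) = 1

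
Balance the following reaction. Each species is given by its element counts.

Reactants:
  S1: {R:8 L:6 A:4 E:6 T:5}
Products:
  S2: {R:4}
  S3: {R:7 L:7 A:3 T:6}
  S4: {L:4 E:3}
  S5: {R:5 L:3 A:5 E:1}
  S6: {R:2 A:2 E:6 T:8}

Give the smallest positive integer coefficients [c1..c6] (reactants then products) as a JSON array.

R: 6·8 = 48 | 5·4+1·7+5·0+3·5+3·2 = 48
L: 6·6 = 36 | 5·0+1·7+5·4+3·3+3·0 = 36
A: 6·4 = 24 | 5·0+1·3+5·0+3·5+3·2 = 24
E: 6·6 = 36 | 5·0+1·0+5·3+3·1+3·6 = 36
T: 6·5 = 30 | 5·0+1·6+5·0+3·0+3·8 = 30
gcd(6,5,1,5,3,3) = 1

Coefficients: [6, 5, 1, 5, 3, 3]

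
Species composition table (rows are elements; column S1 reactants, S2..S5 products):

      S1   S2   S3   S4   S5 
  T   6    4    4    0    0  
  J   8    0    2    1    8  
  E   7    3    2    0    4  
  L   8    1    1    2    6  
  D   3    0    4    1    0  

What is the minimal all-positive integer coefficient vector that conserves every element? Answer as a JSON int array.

Coefficients: [4, 4, 2, 4, 3]

T: 4·6 = 24 | 4·4+2·4+4·0+3·0 = 24
J: 4·8 = 32 | 4·0+2·2+4·1+3·8 = 32
E: 4·7 = 28 | 4·3+2·2+4·0+3·4 = 28
L: 4·8 = 32 | 4·1+2·1+4·2+3·6 = 32
D: 4·3 = 12 | 4·0+2·4+4·1+3·0 = 12
gcd(4,4,2,4,3) = 1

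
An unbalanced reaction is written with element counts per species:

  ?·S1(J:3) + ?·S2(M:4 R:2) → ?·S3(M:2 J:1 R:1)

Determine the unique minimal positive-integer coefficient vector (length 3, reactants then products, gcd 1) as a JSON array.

Coefficients: [2, 3, 6]

M: 2·0+3·4 = 12 | 6·2 = 12
J: 2·3+3·0 = 6 | 6·1 = 6
R: 2·0+3·2 = 6 | 6·1 = 6
gcd(2,3,6) = 1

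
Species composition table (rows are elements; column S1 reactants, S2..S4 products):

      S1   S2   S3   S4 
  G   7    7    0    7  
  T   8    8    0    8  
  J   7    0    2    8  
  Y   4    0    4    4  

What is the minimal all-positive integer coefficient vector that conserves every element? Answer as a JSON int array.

Coefficients: [6, 1, 1, 5]

G: 6·7 = 42 | 1·7+1·0+5·7 = 42
T: 6·8 = 48 | 1·8+1·0+5·8 = 48
J: 6·7 = 42 | 1·0+1·2+5·8 = 42
Y: 6·4 = 24 | 1·0+1·4+5·4 = 24
gcd(6,1,1,5) = 1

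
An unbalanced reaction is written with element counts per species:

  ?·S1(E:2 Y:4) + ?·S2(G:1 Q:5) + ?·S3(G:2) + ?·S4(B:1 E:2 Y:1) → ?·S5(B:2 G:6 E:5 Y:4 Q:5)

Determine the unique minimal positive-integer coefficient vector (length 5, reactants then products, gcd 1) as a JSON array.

Coefficients: [1, 2, 5, 4, 2]

B: 1·0+2·0+5·0+4·1 = 4 | 2·2 = 4
G: 1·0+2·1+5·2+4·0 = 12 | 2·6 = 12
E: 1·2+2·0+5·0+4·2 = 10 | 2·5 = 10
Y: 1·4+2·0+5·0+4·1 = 8 | 2·4 = 8
Q: 1·0+2·5+5·0+4·0 = 10 | 2·5 = 10
gcd(1,2,5,4,2) = 1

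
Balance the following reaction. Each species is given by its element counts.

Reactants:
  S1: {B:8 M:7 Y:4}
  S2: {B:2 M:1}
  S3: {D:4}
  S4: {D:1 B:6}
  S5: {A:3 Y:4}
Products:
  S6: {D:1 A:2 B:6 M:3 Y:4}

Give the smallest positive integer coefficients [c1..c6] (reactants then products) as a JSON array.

D: 2·0+4·0+1·4+2·1+4·0 = 6 | 6·1 = 6
A: 2·0+4·0+1·0+2·0+4·3 = 12 | 6·2 = 12
B: 2·8+4·2+1·0+2·6+4·0 = 36 | 6·6 = 36
M: 2·7+4·1+1·0+2·0+4·0 = 18 | 6·3 = 18
Y: 2·4+4·0+1·0+2·0+4·4 = 24 | 6·4 = 24
gcd(2,4,1,2,4,6) = 1

Coefficients: [2, 4, 1, 2, 4, 6]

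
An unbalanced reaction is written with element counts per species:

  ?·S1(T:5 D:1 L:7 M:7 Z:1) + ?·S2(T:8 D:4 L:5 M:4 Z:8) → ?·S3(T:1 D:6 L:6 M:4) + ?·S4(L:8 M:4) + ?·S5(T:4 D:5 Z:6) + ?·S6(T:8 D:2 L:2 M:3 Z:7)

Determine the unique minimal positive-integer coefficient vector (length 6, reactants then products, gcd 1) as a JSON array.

T: 1·5+5·8 = 45 | 1·1+2·0+1·4+5·8 = 45
D: 1·1+5·4 = 21 | 1·6+2·0+1·5+5·2 = 21
L: 1·7+5·5 = 32 | 1·6+2·8+1·0+5·2 = 32
M: 1·7+5·4 = 27 | 1·4+2·4+1·0+5·3 = 27
Z: 1·1+5·8 = 41 | 1·0+2·0+1·6+5·7 = 41
gcd(1,5,1,2,1,5) = 1

Coefficients: [1, 5, 1, 2, 1, 5]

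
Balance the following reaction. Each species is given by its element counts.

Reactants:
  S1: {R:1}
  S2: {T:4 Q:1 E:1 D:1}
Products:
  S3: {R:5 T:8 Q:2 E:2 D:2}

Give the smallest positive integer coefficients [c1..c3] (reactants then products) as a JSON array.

Coefficients: [5, 2, 1]

R: 5·1+2·0 = 5 | 1·5 = 5
T: 5·0+2·4 = 8 | 1·8 = 8
Q: 5·0+2·1 = 2 | 1·2 = 2
E: 5·0+2·1 = 2 | 1·2 = 2
D: 5·0+2·1 = 2 | 1·2 = 2
gcd(5,2,1) = 1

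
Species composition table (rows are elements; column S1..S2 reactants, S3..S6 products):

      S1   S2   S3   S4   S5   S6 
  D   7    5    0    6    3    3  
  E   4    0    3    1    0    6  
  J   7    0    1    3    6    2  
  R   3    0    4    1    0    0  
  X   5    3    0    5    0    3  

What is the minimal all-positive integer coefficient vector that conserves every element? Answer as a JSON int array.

D: 4·7+1·5 = 33 | 2·0+4·6+2·3+1·3 = 33
E: 4·4+1·0 = 16 | 2·3+4·1+2·0+1·6 = 16
J: 4·7+1·0 = 28 | 2·1+4·3+2·6+1·2 = 28
R: 4·3+1·0 = 12 | 2·4+4·1+2·0+1·0 = 12
X: 4·5+1·3 = 23 | 2·0+4·5+2·0+1·3 = 23
gcd(4,1,2,4,2,1) = 1

Coefficients: [4, 1, 2, 4, 2, 1]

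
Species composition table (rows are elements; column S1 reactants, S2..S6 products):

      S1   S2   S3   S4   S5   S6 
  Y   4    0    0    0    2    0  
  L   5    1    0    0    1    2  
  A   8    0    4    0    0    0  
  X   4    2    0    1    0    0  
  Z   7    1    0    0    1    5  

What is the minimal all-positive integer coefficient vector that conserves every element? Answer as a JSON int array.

Coefficients: [3, 5, 6, 2, 6, 2]

Y: 3·4 = 12 | 5·0+6·0+2·0+6·2+2·0 = 12
L: 3·5 = 15 | 5·1+6·0+2·0+6·1+2·2 = 15
A: 3·8 = 24 | 5·0+6·4+2·0+6·0+2·0 = 24
X: 3·4 = 12 | 5·2+6·0+2·1+6·0+2·0 = 12
Z: 3·7 = 21 | 5·1+6·0+2·0+6·1+2·5 = 21
gcd(3,5,6,2,6,2) = 1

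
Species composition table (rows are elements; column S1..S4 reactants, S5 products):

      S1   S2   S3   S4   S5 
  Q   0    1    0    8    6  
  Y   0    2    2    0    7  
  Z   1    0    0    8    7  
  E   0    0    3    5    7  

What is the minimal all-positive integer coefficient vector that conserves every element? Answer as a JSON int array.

Coefficients: [6, 4, 3, 1, 2]

Q: 6·0+4·1+3·0+1·8 = 12 | 2·6 = 12
Y: 6·0+4·2+3·2+1·0 = 14 | 2·7 = 14
Z: 6·1+4·0+3·0+1·8 = 14 | 2·7 = 14
E: 6·0+4·0+3·3+1·5 = 14 | 2·7 = 14
gcd(6,4,3,1,2) = 1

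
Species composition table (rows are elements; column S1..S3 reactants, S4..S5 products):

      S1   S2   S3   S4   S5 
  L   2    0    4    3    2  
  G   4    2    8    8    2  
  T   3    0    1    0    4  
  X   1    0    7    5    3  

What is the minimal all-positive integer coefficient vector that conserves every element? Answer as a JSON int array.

L: 1·2+4·0+5·4 = 22 | 6·3+2·2 = 22
G: 1·4+4·2+5·8 = 52 | 6·8+2·2 = 52
T: 1·3+4·0+5·1 = 8 | 6·0+2·4 = 8
X: 1·1+4·0+5·7 = 36 | 6·5+2·3 = 36
gcd(1,4,5,6,2) = 1

Coefficients: [1, 4, 5, 6, 2]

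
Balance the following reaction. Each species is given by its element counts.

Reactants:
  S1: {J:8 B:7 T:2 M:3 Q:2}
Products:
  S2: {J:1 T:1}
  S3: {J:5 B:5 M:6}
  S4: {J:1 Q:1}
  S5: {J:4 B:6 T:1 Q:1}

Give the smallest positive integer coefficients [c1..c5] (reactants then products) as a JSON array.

J: 4·8 = 32 | 5·1+2·5+5·1+3·4 = 32
B: 4·7 = 28 | 5·0+2·5+5·0+3·6 = 28
T: 4·2 = 8 | 5·1+2·0+5·0+3·1 = 8
M: 4·3 = 12 | 5·0+2·6+5·0+3·0 = 12
Q: 4·2 = 8 | 5·0+2·0+5·1+3·1 = 8
gcd(4,5,2,5,3) = 1

Coefficients: [4, 5, 2, 5, 3]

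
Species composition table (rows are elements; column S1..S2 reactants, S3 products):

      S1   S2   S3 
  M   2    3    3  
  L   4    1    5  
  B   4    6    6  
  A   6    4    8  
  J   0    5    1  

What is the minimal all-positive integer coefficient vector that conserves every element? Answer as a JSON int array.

Coefficients: [6, 1, 5]

M: 6·2+1·3 = 15 | 5·3 = 15
L: 6·4+1·1 = 25 | 5·5 = 25
B: 6·4+1·6 = 30 | 5·6 = 30
A: 6·6+1·4 = 40 | 5·8 = 40
J: 6·0+1·5 = 5 | 5·1 = 5
gcd(6,1,5) = 1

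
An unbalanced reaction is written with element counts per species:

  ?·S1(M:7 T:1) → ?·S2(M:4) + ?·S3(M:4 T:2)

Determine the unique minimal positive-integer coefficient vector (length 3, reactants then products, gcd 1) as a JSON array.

Coefficients: [4, 5, 2]

M: 4·7 = 28 | 5·4+2·4 = 28
T: 4·1 = 4 | 5·0+2·2 = 4
gcd(4,5,2) = 1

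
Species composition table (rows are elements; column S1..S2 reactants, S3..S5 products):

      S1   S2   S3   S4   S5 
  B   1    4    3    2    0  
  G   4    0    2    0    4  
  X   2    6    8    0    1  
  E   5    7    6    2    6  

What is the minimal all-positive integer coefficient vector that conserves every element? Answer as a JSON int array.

B: 6·1+4·4 = 22 | 4·3+5·2+4·0 = 22
G: 6·4+4·0 = 24 | 4·2+5·0+4·4 = 24
X: 6·2+4·6 = 36 | 4·8+5·0+4·1 = 36
E: 6·5+4·7 = 58 | 4·6+5·2+4·6 = 58
gcd(6,4,4,5,4) = 1

Coefficients: [6, 4, 4, 5, 4]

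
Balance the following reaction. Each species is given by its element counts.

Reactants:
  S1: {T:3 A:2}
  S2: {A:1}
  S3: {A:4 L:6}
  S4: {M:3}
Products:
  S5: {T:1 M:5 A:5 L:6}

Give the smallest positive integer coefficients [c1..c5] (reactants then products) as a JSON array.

T: 1·3+1·0+3·0+5·0 = 3 | 3·1 = 3
M: 1·0+1·0+3·0+5·3 = 15 | 3·5 = 15
A: 1·2+1·1+3·4+5·0 = 15 | 3·5 = 15
L: 1·0+1·0+3·6+5·0 = 18 | 3·6 = 18
gcd(1,1,3,5,3) = 1

Coefficients: [1, 1, 3, 5, 3]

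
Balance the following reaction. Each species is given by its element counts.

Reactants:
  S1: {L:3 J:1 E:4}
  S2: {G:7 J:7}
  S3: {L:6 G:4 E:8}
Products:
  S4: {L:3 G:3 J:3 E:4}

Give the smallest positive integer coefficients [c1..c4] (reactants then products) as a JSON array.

L: 4·3+2·0+1·6 = 18 | 6·3 = 18
G: 4·0+2·7+1·4 = 18 | 6·3 = 18
J: 4·1+2·7+1·0 = 18 | 6·3 = 18
E: 4·4+2·0+1·8 = 24 | 6·4 = 24
gcd(4,2,1,6) = 1

Coefficients: [4, 2, 1, 6]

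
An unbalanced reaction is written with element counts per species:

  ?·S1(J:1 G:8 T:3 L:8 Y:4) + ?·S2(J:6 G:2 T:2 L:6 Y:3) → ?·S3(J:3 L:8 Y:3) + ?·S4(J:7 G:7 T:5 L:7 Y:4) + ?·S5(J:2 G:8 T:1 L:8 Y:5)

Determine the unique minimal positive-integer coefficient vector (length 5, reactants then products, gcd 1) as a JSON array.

J: 3·1+6·6 = 39 | 3·3+4·7+1·2 = 39
G: 3·8+6·2 = 36 | 3·0+4·7+1·8 = 36
T: 3·3+6·2 = 21 | 3·0+4·5+1·1 = 21
L: 3·8+6·6 = 60 | 3·8+4·7+1·8 = 60
Y: 3·4+6·3 = 30 | 3·3+4·4+1·5 = 30
gcd(3,6,3,4,1) = 1

Coefficients: [3, 6, 3, 4, 1]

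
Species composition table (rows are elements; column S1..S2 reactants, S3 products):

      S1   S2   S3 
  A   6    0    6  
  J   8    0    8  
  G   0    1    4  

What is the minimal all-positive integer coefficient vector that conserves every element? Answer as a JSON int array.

A: 1·6+4·0 = 6 | 1·6 = 6
J: 1·8+4·0 = 8 | 1·8 = 8
G: 1·0+4·1 = 4 | 1·4 = 4
gcd(1,4,1) = 1

Coefficients: [1, 4, 1]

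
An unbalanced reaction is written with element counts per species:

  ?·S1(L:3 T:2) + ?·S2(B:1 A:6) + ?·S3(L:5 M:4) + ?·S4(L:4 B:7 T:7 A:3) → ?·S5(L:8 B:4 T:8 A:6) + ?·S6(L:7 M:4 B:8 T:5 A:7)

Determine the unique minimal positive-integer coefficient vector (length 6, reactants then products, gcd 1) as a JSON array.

L: 6·3+5·0+3·5+5·4 = 53 | 4·8+3·7 = 53
M: 6·0+5·0+3·4+5·0 = 12 | 4·0+3·4 = 12
B: 6·0+5·1+3·0+5·7 = 40 | 4·4+3·8 = 40
T: 6·2+5·0+3·0+5·7 = 47 | 4·8+3·5 = 47
A: 6·0+5·6+3·0+5·3 = 45 | 4·6+3·7 = 45
gcd(6,5,3,5,4,3) = 1

Coefficients: [6, 5, 3, 5, 4, 3]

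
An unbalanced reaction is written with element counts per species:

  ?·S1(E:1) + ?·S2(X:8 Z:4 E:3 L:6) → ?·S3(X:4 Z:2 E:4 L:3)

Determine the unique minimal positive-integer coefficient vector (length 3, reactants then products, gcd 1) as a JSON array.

X: 5·0+1·8 = 8 | 2·4 = 8
Z: 5·0+1·4 = 4 | 2·2 = 4
E: 5·1+1·3 = 8 | 2·4 = 8
L: 5·0+1·6 = 6 | 2·3 = 6
gcd(5,1,2) = 1

Coefficients: [5, 1, 2]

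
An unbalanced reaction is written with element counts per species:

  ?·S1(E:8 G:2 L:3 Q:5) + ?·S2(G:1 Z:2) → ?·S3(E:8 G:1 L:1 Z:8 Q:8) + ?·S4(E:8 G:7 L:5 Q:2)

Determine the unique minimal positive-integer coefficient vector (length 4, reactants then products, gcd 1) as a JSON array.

Coefficients: [2, 4, 1, 1]

E: 2·8+4·0 = 16 | 1·8+1·8 = 16
G: 2·2+4·1 = 8 | 1·1+1·7 = 8
L: 2·3+4·0 = 6 | 1·1+1·5 = 6
Z: 2·0+4·2 = 8 | 1·8+1·0 = 8
Q: 2·5+4·0 = 10 | 1·8+1·2 = 10
gcd(2,4,1,1) = 1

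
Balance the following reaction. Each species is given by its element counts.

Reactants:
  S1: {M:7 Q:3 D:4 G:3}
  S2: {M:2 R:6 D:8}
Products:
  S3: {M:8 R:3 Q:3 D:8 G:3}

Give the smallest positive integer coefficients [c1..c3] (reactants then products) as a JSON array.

M: 2·7+1·2 = 16 | 2·8 = 16
R: 2·0+1·6 = 6 | 2·3 = 6
Q: 2·3+1·0 = 6 | 2·3 = 6
D: 2·4+1·8 = 16 | 2·8 = 16
G: 2·3+1·0 = 6 | 2·3 = 6
gcd(2,1,2) = 1

Coefficients: [2, 1, 2]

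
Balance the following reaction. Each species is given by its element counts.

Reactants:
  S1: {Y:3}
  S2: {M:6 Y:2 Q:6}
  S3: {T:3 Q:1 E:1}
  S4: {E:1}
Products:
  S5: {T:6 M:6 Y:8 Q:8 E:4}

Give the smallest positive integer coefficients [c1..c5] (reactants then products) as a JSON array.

T: 2·0+1·0+2·3+2·0 = 6 | 1·6 = 6
M: 2·0+1·6+2·0+2·0 = 6 | 1·6 = 6
Y: 2·3+1·2+2·0+2·0 = 8 | 1·8 = 8
Q: 2·0+1·6+2·1+2·0 = 8 | 1·8 = 8
E: 2·0+1·0+2·1+2·1 = 4 | 1·4 = 4
gcd(2,1,2,2,1) = 1

Coefficients: [2, 1, 2, 2, 1]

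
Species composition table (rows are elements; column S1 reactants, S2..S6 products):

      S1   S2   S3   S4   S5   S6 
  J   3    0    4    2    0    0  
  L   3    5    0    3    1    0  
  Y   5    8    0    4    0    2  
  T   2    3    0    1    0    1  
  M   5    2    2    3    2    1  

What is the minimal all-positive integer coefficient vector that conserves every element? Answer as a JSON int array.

Coefficients: [6, 2, 4, 1, 5, 5]

J: 6·3 = 18 | 2·0+4·4+1·2+5·0+5·0 = 18
L: 6·3 = 18 | 2·5+4·0+1·3+5·1+5·0 = 18
Y: 6·5 = 30 | 2·8+4·0+1·4+5·0+5·2 = 30
T: 6·2 = 12 | 2·3+4·0+1·1+5·0+5·1 = 12
M: 6·5 = 30 | 2·2+4·2+1·3+5·2+5·1 = 30
gcd(6,2,4,1,5,5) = 1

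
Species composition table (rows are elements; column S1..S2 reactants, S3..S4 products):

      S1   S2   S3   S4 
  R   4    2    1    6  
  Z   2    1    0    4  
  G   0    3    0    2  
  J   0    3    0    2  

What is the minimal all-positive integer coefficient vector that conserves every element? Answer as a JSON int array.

R: 5·4+2·2 = 24 | 6·1+3·6 = 24
Z: 5·2+2·1 = 12 | 6·0+3·4 = 12
G: 5·0+2·3 = 6 | 6·0+3·2 = 6
J: 5·0+2·3 = 6 | 6·0+3·2 = 6
gcd(5,2,6,3) = 1

Coefficients: [5, 2, 6, 3]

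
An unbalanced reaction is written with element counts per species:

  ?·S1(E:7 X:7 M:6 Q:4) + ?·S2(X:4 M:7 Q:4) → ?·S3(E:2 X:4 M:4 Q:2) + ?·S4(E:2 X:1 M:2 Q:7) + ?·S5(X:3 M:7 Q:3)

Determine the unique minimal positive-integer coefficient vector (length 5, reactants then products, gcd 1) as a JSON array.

Coefficients: [2, 5, 6, 1, 3]

E: 2·7+5·0 = 14 | 6·2+1·2+3·0 = 14
X: 2·7+5·4 = 34 | 6·4+1·1+3·3 = 34
M: 2·6+5·7 = 47 | 6·4+1·2+3·7 = 47
Q: 2·4+5·4 = 28 | 6·2+1·7+3·3 = 28
gcd(2,5,6,1,3) = 1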